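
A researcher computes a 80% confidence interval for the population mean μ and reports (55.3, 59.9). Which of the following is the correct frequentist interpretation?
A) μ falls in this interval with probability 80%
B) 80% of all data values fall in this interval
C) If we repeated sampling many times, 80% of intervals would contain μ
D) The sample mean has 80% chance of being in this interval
C

A) Wrong — μ is fixed; the randomness lives in the interval, not in μ.
B) Wrong — a CI is about the parameter μ, not individual data values.
C) Correct — this is the frequentist long-run coverage interpretation.
D) Wrong — x̄ is observed and sits in the interval by construction.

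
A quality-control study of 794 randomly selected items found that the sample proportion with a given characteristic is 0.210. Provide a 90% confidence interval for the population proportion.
(0.186, 0.234)

Proportion CI:
SE = √(p̂(1-p̂)/n) = √(0.210 · 0.790 / 794) = 0.01445

z* = 1.645
Margin = z* · SE = 1.645 · 0.01445 = 0.0238

CI: 0.210 ± 0.0238 = (0.186, 0.234)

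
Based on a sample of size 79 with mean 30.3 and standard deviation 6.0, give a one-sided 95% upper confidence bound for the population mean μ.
μ ≤ 31.42

Upper bound (one-sided):
t* = 1.665 (one-sided for 95%)
Upper bound = x̄ + t* · s/√n = 30.3 + 1.665 · 6.0/√79 = 31.42

We are 95% confident that μ ≤ 31.42.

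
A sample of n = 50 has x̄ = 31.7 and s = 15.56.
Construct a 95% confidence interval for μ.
(27.28, 36.12)

t-interval (σ unknown):
df = n - 1 = 49
t* = 2.010 for 95% confidence

Margin of error = t* · s/√n = 2.010 · 15.56/√50 = 4.42

CI: (27.28, 36.12)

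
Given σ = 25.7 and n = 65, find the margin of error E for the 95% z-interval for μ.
Margin of error = 6.25

Margin of error = z* · σ/√n
= 1.960 · 25.7/√65
= 1.960 · 25.7/8.0623
= 6.25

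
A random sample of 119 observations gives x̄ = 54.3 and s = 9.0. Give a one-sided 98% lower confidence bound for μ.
μ ≥ 52.59

Lower bound (one-sided):
t* = 2.077 (one-sided for 98%)
Lower bound = x̄ - t* · s/√n = 54.3 - 2.077 · 9.0/√119 = 52.59

We are 98% confident that μ ≥ 52.59.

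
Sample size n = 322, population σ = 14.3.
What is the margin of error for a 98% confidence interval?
Margin of error = 1.85

Margin of error = z* · σ/√n
= 2.326 · 14.3/√322
= 2.326 · 14.3/17.9444
= 1.85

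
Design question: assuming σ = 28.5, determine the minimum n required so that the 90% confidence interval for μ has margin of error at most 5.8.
n ≥ 66

For margin E ≤ 5.8:
n ≥ (z* · σ / E)²
n ≥ (1.645 · 28.5 / 5.8)²
n ≥ 65.34

Minimum n = 66 (rounding up)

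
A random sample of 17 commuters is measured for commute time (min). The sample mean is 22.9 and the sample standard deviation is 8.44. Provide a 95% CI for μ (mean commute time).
(18.56, 27.24)

t-interval (σ unknown):
df = n - 1 = 16
t* = 2.120 for 95% confidence

Margin of error = t* · s/√n = 2.120 · 8.44/√17 = 4.34

CI: (18.56, 27.24)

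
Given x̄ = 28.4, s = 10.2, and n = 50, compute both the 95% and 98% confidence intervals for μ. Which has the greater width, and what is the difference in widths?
98% CI is wider by 1.14

df = 49
95% CI: t* = 2.010, (25.50, 31.30), width = 2 · t* · s/√n = 5.80
98% CI: t* = 2.405, (24.93, 31.87), width = 2 · t* · s/√n = 6.94

The 98% CI is wider by 6.94 - 5.80 = 1.14.
Higher confidence requires a wider interval.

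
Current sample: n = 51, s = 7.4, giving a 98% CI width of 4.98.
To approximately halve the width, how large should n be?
n ≈ 204

CI width ∝ 1/√n
To reduce width by factor 2, need √n to grow by 2 → need 2² = 4 times as many samples.

Current: n = 51, width = 4.98
New: n = 204, width ≈ 2.43

Width reduced by factor of 4.98/2.43 = 2.05.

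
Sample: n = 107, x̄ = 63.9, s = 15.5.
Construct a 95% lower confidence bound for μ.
μ ≥ 61.41

Lower bound (one-sided):
t* = 1.659 (one-sided for 95%)
Lower bound = x̄ - t* · s/√n = 63.9 - 1.659 · 15.5/√107 = 61.41

We are 95% confident that μ ≥ 61.41.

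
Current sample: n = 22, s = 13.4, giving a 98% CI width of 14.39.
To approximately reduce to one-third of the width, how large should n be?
n ≈ 198

CI width ∝ 1/√n
To reduce width by factor 3, need √n to grow by 3 → need 3² = 9 times as many samples.

Current: n = 22, width = 14.39
New: n = 198, width ≈ 4.47

Width reduced by factor of 14.39/4.47 = 3.22.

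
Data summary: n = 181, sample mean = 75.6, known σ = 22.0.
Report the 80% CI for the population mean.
(73.50, 77.70)

z-interval (σ known):
z* = 1.282 for 80% confidence

Margin of error = z* · σ/√n = 1.282 · 22.0/√181 = 2.10

CI: (75.6 - 2.10, 75.6 + 2.10) = (73.50, 77.70)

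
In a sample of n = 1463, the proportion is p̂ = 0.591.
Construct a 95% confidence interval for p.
(0.566, 0.616)

Proportion CI:
SE = √(p̂(1-p̂)/n) = √(0.591 · 0.409 / 1463) = 0.01285

z* = 1.960
Margin = z* · SE = 1.960 · 0.01285 = 0.0252

CI: 0.591 ± 0.0252 = (0.566, 0.616)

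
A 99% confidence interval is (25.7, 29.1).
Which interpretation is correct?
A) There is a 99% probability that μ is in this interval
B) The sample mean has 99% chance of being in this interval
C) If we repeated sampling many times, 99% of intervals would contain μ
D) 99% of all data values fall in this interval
C

A) Wrong — μ is fixed; the randomness lives in the interval, not in μ.
B) Wrong — x̄ is observed and sits in the interval by construction.
C) Correct — this is the frequentist long-run coverage interpretation.
D) Wrong — a CI is about the parameter μ, not individual data values.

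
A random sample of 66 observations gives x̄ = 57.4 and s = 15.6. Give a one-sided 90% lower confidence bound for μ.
μ ≥ 54.91

Lower bound (one-sided):
t* = 1.295 (one-sided for 90%)
Lower bound = x̄ - t* · s/√n = 57.4 - 1.295 · 15.6/√66 = 54.91

We are 90% confident that μ ≥ 54.91.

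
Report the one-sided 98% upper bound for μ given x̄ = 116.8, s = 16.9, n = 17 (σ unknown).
μ ≤ 125.96

Upper bound (one-sided):
t* = 2.235 (one-sided for 98%)
Upper bound = x̄ + t* · s/√n = 116.8 + 2.235 · 16.9/√17 = 125.96

We are 98% confident that μ ≤ 125.96.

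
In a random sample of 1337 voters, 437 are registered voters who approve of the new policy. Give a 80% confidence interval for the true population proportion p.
(0.310, 0.343)

Proportion CI:
p̂ = 437/1337 = 0.32685
SE = √(p̂(1-p̂)/n) = √(0.32685 · 0.67315 / 1337) = 0.01283

z* = 1.282
Margin = z* · SE = 1.282 · 0.01283 = 0.0164

CI: 0.32685 ± 0.0164 = (0.310, 0.343)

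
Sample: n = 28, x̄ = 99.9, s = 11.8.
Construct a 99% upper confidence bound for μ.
μ ≤ 105.41

Upper bound (one-sided):
t* = 2.473 (one-sided for 99%)
Upper bound = x̄ + t* · s/√n = 99.9 + 2.473 · 11.8/√28 = 105.41

We are 99% confident that μ ≤ 105.41.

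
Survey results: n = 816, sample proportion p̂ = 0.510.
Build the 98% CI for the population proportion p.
(0.469, 0.551)

Proportion CI:
SE = √(p̂(1-p̂)/n) = √(0.510 · 0.490 / 816) = 0.01750

z* = 2.326
Margin = z* · SE = 2.326 · 0.01750 = 0.0407

CI: 0.510 ± 0.0407 = (0.469, 0.551)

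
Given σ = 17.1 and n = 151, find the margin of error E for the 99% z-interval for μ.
Margin of error = 3.58

Margin of error = z* · σ/√n
= 2.576 · 17.1/√151
= 2.576 · 17.1/12.2882
= 3.58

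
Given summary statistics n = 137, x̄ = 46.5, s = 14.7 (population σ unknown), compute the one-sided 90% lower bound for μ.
μ ≥ 44.88

Lower bound (one-sided):
t* = 1.288 (one-sided for 90%)
Lower bound = x̄ - t* · s/√n = 46.5 - 1.288 · 14.7/√137 = 44.88

We are 90% confident that μ ≥ 44.88.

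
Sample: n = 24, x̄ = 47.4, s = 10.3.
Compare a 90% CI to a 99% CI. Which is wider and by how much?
99% CI is wider by 4.59

df = 23
90% CI: t* = 1.714, (43.80, 51.00), width = 2 · t* · s/√n = 7.21
99% CI: t* = 2.807, (41.50, 53.30), width = 2 · t* · s/√n = 11.80

The 99% CI is wider by 11.80 - 7.21 = 4.59.
Higher confidence requires a wider interval.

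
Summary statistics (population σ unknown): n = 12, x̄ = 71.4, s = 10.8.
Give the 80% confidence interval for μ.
(67.15, 75.65)

t-interval (σ unknown):
df = n - 1 = 11
t* = 1.363 for 80% confidence

Margin of error = t* · s/√n = 1.363 · 10.8/√12 = 4.25

CI: (67.15, 75.65)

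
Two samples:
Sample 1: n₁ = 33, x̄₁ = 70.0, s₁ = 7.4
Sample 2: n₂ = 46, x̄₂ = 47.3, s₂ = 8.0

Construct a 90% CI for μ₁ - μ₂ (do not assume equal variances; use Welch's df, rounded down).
(19.79, 25.61)

Difference: x̄₁ - x̄₂ = 22.70
SE = √(s₁²/n₁ + s₂²/n₂) = √(7.4²/33 + 8.0²/46) = 1.7466
df = 72.11 → 72 (Welch–Satterthwaite, rounded down)
t* = 1.666

CI: 22.70 ± 1.666 · 1.7466 = 22.70 ± 2.91 = (19.79, 25.61)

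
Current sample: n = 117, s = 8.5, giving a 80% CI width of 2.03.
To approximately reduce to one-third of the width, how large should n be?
n ≈ 1053

CI width ∝ 1/√n
To reduce width by factor 3, need √n to grow by 3 → need 3² = 9 times as many samples.

Current: n = 117, width = 2.03
New: n = 1053, width ≈ 0.67

Width reduced by factor of 2.03/0.67 = 3.03.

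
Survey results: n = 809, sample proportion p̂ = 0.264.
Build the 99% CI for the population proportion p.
(0.224, 0.304)

Proportion CI:
SE = √(p̂(1-p̂)/n) = √(0.264 · 0.736 / 809) = 0.01550

z* = 2.576
Margin = z* · SE = 2.576 · 0.01550 = 0.0399

CI: 0.264 ± 0.0399 = (0.224, 0.304)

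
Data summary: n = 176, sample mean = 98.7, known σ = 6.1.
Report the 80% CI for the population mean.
(98.11, 99.29)

z-interval (σ known):
z* = 1.282 for 80% confidence

Margin of error = z* · σ/√n = 1.282 · 6.1/√176 = 0.59

CI: (98.7 - 0.59, 98.7 + 0.59) = (98.11, 99.29)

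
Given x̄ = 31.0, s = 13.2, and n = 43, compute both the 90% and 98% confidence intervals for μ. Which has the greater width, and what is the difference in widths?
98% CI is wider by 2.96

df = 42
90% CI: t* = 1.682, (27.61, 34.39), width = 2 · t* · s/√n = 6.77
98% CI: t* = 2.418, (26.13, 35.87), width = 2 · t* · s/√n = 9.73

The 98% CI is wider by 9.73 - 6.77 = 2.96.
Higher confidence requires a wider interval.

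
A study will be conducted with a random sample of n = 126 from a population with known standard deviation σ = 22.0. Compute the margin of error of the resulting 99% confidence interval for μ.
Margin of error = 5.05

Margin of error = z* · σ/√n
= 2.576 · 22.0/√126
= 2.576 · 22.0/11.2250
= 5.05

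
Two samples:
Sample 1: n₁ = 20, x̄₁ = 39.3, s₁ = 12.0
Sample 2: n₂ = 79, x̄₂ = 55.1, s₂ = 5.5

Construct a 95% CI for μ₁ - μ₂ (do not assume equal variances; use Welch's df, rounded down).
(-21.53, -10.07)

Difference: x̄₁ - x̄₂ = -15.80
SE = √(s₁²/n₁ + s₂²/n₂) = √(12.0²/20 + 5.5²/79) = 2.7537
df = 21.06 → 21 (Welch–Satterthwaite, rounded down)
t* = 2.080

CI: -15.80 ± 2.080 · 2.7537 = -15.80 ± 5.73 = (-21.53, -10.07)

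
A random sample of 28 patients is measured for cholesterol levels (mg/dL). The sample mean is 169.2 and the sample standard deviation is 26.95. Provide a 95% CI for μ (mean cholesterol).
(158.75, 179.65)

t-interval (σ unknown):
df = n - 1 = 27
t* = 2.052 for 95% confidence

Margin of error = t* · s/√n = 2.052 · 26.95/√28 = 10.45

CI: (158.75, 179.65)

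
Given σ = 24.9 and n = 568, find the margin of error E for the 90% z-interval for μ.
Margin of error = 1.72

Margin of error = z* · σ/√n
= 1.645 · 24.9/√568
= 1.645 · 24.9/23.8328
= 1.72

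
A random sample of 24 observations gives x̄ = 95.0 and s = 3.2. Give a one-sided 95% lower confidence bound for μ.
μ ≥ 93.88

Lower bound (one-sided):
t* = 1.714 (one-sided for 95%)
Lower bound = x̄ - t* · s/√n = 95.0 - 1.714 · 3.2/√24 = 93.88

We are 95% confident that μ ≥ 93.88.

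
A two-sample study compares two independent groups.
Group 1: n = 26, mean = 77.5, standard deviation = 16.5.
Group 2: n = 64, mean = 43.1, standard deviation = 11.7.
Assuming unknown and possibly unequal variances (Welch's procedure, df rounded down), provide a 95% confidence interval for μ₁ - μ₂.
(27.19, 41.61)

Difference: x̄₁ - x̄₂ = 34.40
SE = √(s₁²/n₁ + s₂²/n₂) = √(16.5²/26 + 11.7²/64) = 3.5511
df = 35.67 → 35 (Welch–Satterthwaite, rounded down)
t* = 2.030

CI: 34.40 ± 2.030 · 3.5511 = 34.40 ± 7.21 = (27.19, 41.61)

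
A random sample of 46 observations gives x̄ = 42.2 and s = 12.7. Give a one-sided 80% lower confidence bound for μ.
μ ≥ 40.61

Lower bound (one-sided):
t* = 0.850 (one-sided for 80%)
Lower bound = x̄ - t* · s/√n = 42.2 - 0.850 · 12.7/√46 = 40.61

We are 80% confident that μ ≥ 40.61.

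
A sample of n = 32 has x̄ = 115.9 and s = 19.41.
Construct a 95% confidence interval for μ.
(108.90, 122.90)

t-interval (σ unknown):
df = n - 1 = 31
t* = 2.040 for 95% confidence

Margin of error = t* · s/√n = 2.040 · 19.41/√32 = 7.00

CI: (108.90, 122.90)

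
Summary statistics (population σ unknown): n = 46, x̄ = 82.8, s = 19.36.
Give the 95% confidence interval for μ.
(77.05, 88.55)

t-interval (σ unknown):
df = n - 1 = 45
t* = 2.014 for 95% confidence

Margin of error = t* · s/√n = 2.014 · 19.36/√46 = 5.75

CI: (77.05, 88.55)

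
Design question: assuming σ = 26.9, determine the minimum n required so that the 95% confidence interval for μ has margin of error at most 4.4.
n ≥ 144

For margin E ≤ 4.4:
n ≥ (z* · σ / E)²
n ≥ (1.960 · 26.9 / 4.4)²
n ≥ 143.59

Minimum n = 144 (rounding up)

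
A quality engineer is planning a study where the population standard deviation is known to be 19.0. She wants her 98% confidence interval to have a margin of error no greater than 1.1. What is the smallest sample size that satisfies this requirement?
n ≥ 1615

For margin E ≤ 1.1:
n ≥ (z* · σ / E)²
n ≥ (2.326 · 19.0 / 1.1)²
n ≥ 1614.14

Minimum n = 1615 (rounding up)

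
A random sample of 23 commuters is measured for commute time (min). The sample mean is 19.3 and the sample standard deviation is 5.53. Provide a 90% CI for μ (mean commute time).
(17.32, 21.28)

t-interval (σ unknown):
df = n - 1 = 22
t* = 1.717 for 90% confidence

Margin of error = t* · s/√n = 1.717 · 5.53/√23 = 1.98

CI: (17.32, 21.28)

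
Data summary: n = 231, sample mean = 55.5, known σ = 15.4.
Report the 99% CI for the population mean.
(52.89, 58.11)

z-interval (σ known):
z* = 2.576 for 99% confidence

Margin of error = z* · σ/√n = 2.576 · 15.4/√231 = 2.61

CI: (55.5 - 2.61, 55.5 + 2.61) = (52.89, 58.11)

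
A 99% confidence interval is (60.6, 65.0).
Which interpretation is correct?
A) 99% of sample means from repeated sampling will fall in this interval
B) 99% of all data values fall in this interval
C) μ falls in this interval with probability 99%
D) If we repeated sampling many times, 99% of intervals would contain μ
D

A) Wrong — coverage applies to intervals containing μ, not to future x̄ values.
B) Wrong — a CI is about the parameter μ, not individual data values.
C) Wrong — μ is fixed; the randomness lives in the interval, not in μ.
D) Correct — this is the frequentist long-run coverage interpretation.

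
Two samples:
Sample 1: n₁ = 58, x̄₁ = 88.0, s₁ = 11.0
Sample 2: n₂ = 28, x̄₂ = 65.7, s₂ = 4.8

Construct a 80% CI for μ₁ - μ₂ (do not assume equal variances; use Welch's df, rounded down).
(20.10, 24.50)

Difference: x̄₁ - x̄₂ = 22.30
SE = √(s₁²/n₁ + s₂²/n₂) = √(11.0²/58 + 4.8²/28) = 1.7056
df = 83.43 → 83 (Welch–Satterthwaite, rounded down)
t* = 1.292

CI: 22.30 ± 1.292 · 1.7056 = 22.30 ± 2.20 = (20.10, 24.50)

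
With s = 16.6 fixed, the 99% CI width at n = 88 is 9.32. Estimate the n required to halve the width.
n ≈ 352

CI width ∝ 1/√n
To reduce width by factor 2, need √n to grow by 2 → need 2² = 4 times as many samples.

Current: n = 88, width = 9.32
New: n = 352, width ≈ 4.58

Width reduced by factor of 9.32/4.58 = 2.03.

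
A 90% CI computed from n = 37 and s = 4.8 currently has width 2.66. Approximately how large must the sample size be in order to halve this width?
n ≈ 148

CI width ∝ 1/√n
To reduce width by factor 2, need √n to grow by 2 → need 2² = 4 times as many samples.

Current: n = 37, width = 2.66
New: n = 148, width ≈ 1.31

Width reduced by factor of 2.66/1.31 = 2.03.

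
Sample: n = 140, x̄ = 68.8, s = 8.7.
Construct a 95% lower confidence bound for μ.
μ ≥ 67.58

Lower bound (one-sided):
t* = 1.656 (one-sided for 95%)
Lower bound = x̄ - t* · s/√n = 68.8 - 1.656 · 8.7/√140 = 67.58

We are 95% confident that μ ≥ 67.58.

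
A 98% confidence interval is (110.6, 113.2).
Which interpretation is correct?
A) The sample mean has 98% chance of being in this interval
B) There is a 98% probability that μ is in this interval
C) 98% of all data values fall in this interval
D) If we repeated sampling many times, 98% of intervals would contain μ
D

A) Wrong — x̄ is observed and sits in the interval by construction.
B) Wrong — μ is fixed; the randomness lives in the interval, not in μ.
C) Wrong — a CI is about the parameter μ, not individual data values.
D) Correct — this is the frequentist long-run coverage interpretation.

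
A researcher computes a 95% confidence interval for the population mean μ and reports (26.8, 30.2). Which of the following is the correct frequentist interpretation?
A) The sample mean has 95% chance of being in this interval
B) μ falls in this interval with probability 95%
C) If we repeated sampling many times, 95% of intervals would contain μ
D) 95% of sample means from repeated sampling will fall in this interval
C

A) Wrong — x̄ is observed and sits in the interval by construction.
B) Wrong — μ is fixed; the randomness lives in the interval, not in μ.
C) Correct — this is the frequentist long-run coverage interpretation.
D) Wrong — coverage applies to intervals containing μ, not to future x̄ values.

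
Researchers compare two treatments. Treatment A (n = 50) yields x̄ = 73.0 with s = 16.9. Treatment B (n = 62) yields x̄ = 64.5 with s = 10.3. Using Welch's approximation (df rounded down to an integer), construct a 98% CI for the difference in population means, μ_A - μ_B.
(2.03, 14.97)

Difference: x̄₁ - x̄₂ = 8.50
SE = √(s₁²/n₁ + s₂²/n₂) = √(16.9²/50 + 10.3²/62) = 2.7246
df = 77.19 → 77 (Welch–Satterthwaite, rounded down)
t* = 2.376

CI: 8.50 ± 2.376 · 2.7246 = 8.50 ± 6.47 = (2.03, 14.97)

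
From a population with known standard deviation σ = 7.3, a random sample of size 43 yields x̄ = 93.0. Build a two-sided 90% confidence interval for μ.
(91.17, 94.83)

z-interval (σ known):
z* = 1.645 for 90% confidence

Margin of error = z* · σ/√n = 1.645 · 7.3/√43 = 1.83

CI: (93.0 - 1.83, 93.0 + 1.83) = (91.17, 94.83)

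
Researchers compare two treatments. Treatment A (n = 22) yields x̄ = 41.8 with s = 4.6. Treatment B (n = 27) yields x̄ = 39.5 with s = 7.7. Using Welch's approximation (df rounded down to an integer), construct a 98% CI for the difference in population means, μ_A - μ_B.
(-1.99, 6.59)

Difference: x̄₁ - x̄₂ = 2.30
SE = √(s₁²/n₁ + s₂²/n₂) = √(4.6²/22 + 7.7²/27) = 1.7770
df = 43.44 → 43 (Welch–Satterthwaite, rounded down)
t* = 2.416

CI: 2.30 ± 2.416 · 1.7770 = 2.30 ± 4.29 = (-1.99, 6.59)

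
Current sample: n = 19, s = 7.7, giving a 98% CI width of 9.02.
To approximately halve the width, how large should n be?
n ≈ 76

CI width ∝ 1/√n
To reduce width by factor 2, need √n to grow by 2 → need 2² = 4 times as many samples.

Current: n = 19, width = 9.02
New: n = 76, width ≈ 4.20

Width reduced by factor of 9.02/4.20 = 2.15.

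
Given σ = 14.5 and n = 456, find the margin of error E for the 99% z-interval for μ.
Margin of error = 1.75

Margin of error = z* · σ/√n
= 2.576 · 14.5/√456
= 2.576 · 14.5/21.3542
= 1.75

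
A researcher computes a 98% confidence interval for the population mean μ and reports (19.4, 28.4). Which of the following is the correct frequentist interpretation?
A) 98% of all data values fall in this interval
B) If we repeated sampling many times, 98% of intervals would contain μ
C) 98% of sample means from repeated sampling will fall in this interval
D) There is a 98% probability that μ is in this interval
B

A) Wrong — a CI is about the parameter μ, not individual data values.
B) Correct — this is the frequentist long-run coverage interpretation.
C) Wrong — coverage applies to intervals containing μ, not to future x̄ values.
D) Wrong — μ is fixed; the randomness lives in the interval, not in μ.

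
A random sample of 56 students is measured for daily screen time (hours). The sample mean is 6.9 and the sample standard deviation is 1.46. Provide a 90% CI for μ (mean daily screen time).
(6.57, 7.23)

t-interval (σ unknown):
df = n - 1 = 55
t* = 1.673 for 90% confidence

Margin of error = t* · s/√n = 1.673 · 1.46/√56 = 0.33

CI: (6.57, 7.23)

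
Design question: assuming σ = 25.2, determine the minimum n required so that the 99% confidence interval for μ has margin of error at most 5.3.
n ≥ 151

For margin E ≤ 5.3:
n ≥ (z* · σ / E)²
n ≥ (2.576 · 25.2 / 5.3)²
n ≥ 150.02

Minimum n = 151 (rounding up)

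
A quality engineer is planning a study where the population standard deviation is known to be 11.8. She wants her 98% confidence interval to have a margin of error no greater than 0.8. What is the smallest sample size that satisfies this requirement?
n ≥ 1178

For margin E ≤ 0.8:
n ≥ (z* · σ / E)²
n ≥ (2.326 · 11.8 / 0.8)²
n ≥ 1177.07

Minimum n = 1178 (rounding up)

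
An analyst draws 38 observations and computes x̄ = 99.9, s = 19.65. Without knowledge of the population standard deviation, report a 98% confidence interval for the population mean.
(92.15, 107.65)

t-interval (σ unknown):
df = n - 1 = 37
t* = 2.431 for 98% confidence

Margin of error = t* · s/√n = 2.431 · 19.65/√38 = 7.75

CI: (92.15, 107.65)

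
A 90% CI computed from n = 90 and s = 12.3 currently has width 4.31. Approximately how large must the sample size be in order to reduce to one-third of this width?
n ≈ 810

CI width ∝ 1/√n
To reduce width by factor 3, need √n to grow by 3 → need 3² = 9 times as many samples.

Current: n = 90, width = 4.31
New: n = 810, width ≈ 1.42

Width reduced by factor of 4.31/1.42 = 3.04.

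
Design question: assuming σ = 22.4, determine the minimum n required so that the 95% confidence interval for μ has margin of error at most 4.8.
n ≥ 84

For margin E ≤ 4.8:
n ≥ (z* · σ / E)²
n ≥ (1.960 · 22.4 / 4.8)²
n ≥ 83.66

Minimum n = 84 (rounding up)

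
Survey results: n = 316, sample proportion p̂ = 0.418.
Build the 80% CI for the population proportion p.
(0.382, 0.454)

Proportion CI:
SE = √(p̂(1-p̂)/n) = √(0.418 · 0.582 / 316) = 0.02775

z* = 1.282
Margin = z* · SE = 1.282 · 0.02775 = 0.0356

CI: 0.418 ± 0.0356 = (0.382, 0.454)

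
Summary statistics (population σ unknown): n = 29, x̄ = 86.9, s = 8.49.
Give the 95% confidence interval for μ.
(83.67, 90.13)

t-interval (σ unknown):
df = n - 1 = 28
t* = 2.048 for 95% confidence

Margin of error = t* · s/√n = 2.048 · 8.49/√29 = 3.23

CI: (83.67, 90.13)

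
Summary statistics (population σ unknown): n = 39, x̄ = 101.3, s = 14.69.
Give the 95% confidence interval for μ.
(96.54, 106.06)

t-interval (σ unknown):
df = n - 1 = 38
t* = 2.024 for 95% confidence

Margin of error = t* · s/√n = 2.024 · 14.69/√39 = 4.76

CI: (96.54, 106.06)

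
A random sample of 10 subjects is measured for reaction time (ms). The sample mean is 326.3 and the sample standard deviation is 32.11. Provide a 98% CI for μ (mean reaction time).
(297.66, 354.94)

t-interval (σ unknown):
df = n - 1 = 9
t* = 2.821 for 98% confidence

Margin of error = t* · s/√n = 2.821 · 32.11/√10 = 28.64

CI: (297.66, 354.94)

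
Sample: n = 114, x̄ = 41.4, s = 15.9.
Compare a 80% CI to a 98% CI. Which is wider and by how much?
98% CI is wider by 3.19

df = 113
80% CI: t* = 1.289, (39.48, 43.32), width = 2 · t* · s/√n = 3.84
98% CI: t* = 2.360, (37.89, 44.91), width = 2 · t* · s/√n = 7.03

The 98% CI is wider by 7.03 - 3.84 = 3.19.
Higher confidence requires a wider interval.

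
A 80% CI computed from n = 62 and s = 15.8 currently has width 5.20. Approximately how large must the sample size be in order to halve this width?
n ≈ 248

CI width ∝ 1/√n
To reduce width by factor 2, need √n to grow by 2 → need 2² = 4 times as many samples.

Current: n = 62, width = 5.20
New: n = 248, width ≈ 2.58

Width reduced by factor of 5.20/2.58 = 2.02.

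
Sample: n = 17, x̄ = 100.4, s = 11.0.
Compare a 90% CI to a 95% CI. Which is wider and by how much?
95% CI is wider by 1.99

df = 16
90% CI: t* = 1.746, (95.74, 105.06), width = 2 · t* · s/√n = 9.32
95% CI: t* = 2.120, (94.74, 106.06), width = 2 · t* · s/√n = 11.31

The 95% CI is wider by 11.31 - 9.32 = 1.99.
Higher confidence requires a wider interval.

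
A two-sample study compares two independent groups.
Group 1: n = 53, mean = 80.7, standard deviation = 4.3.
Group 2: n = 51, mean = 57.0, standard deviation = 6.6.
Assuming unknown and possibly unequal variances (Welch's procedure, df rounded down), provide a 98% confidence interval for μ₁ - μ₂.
(21.10, 26.30)

Difference: x̄₁ - x̄₂ = 23.70
SE = √(s₁²/n₁ + s₂²/n₂) = √(4.3²/53 + 6.6²/51) = 1.0968
df = 85.48 → 85 (Welch–Satterthwaite, rounded down)
t* = 2.371

CI: 23.70 ± 2.371 · 1.0968 = 23.70 ± 2.60 = (21.10, 26.30)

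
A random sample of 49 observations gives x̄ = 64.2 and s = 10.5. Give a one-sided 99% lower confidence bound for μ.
μ ≥ 60.59

Lower bound (one-sided):
t* = 2.407 (one-sided for 99%)
Lower bound = x̄ - t* · s/√n = 64.2 - 2.407 · 10.5/√49 = 60.59

We are 99% confident that μ ≥ 60.59.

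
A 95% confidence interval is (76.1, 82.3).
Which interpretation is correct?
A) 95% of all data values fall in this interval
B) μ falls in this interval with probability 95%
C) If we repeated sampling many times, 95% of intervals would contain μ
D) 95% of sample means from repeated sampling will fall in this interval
C

A) Wrong — a CI is about the parameter μ, not individual data values.
B) Wrong — μ is fixed; the randomness lives in the interval, not in μ.
C) Correct — this is the frequentist long-run coverage interpretation.
D) Wrong — coverage applies to intervals containing μ, not to future x̄ values.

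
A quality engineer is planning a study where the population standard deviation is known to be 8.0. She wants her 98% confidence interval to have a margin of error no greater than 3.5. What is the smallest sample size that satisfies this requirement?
n ≥ 29

For margin E ≤ 3.5:
n ≥ (z* · σ / E)²
n ≥ (2.326 · 8.0 / 3.5)²
n ≥ 28.27

Minimum n = 29 (rounding up)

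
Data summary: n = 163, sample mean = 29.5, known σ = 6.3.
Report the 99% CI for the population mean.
(28.23, 30.77)

z-interval (σ known):
z* = 2.576 for 99% confidence

Margin of error = z* · σ/√n = 2.576 · 6.3/√163 = 1.27

CI: (29.5 - 1.27, 29.5 + 1.27) = (28.23, 30.77)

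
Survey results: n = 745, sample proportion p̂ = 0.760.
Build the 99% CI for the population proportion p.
(0.720, 0.800)

Proportion CI:
SE = √(p̂(1-p̂)/n) = √(0.760 · 0.240 / 745) = 0.01565

z* = 2.576
Margin = z* · SE = 2.576 · 0.01565 = 0.0403

CI: 0.760 ± 0.0403 = (0.720, 0.800)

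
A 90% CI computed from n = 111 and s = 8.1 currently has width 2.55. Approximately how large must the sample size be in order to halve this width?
n ≈ 444

CI width ∝ 1/√n
To reduce width by factor 2, need √n to grow by 2 → need 2² = 4 times as many samples.

Current: n = 111, width = 2.55
New: n = 444, width ≈ 1.27

Width reduced by factor of 2.55/1.27 = 2.01.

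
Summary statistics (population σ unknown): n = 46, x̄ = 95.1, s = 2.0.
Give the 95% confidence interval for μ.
(94.51, 95.69)

t-interval (σ unknown):
df = n - 1 = 45
t* = 2.014 for 95% confidence

Margin of error = t* · s/√n = 2.014 · 2.0/√46 = 0.59

CI: (94.51, 95.69)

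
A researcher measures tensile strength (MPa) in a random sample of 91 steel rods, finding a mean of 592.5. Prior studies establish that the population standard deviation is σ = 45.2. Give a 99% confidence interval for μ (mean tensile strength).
(580.29, 604.71)

z-interval (σ known):
z* = 2.576 for 99% confidence

Margin of error = z* · σ/√n = 2.576 · 45.2/√91 = 12.21

CI: (592.5 - 12.21, 592.5 + 12.21) = (580.29, 604.71)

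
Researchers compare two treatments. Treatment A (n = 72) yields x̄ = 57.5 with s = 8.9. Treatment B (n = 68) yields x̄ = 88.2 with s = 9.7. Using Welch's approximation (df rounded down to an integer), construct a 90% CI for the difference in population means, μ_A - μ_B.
(-33.31, -28.09)

Difference: x̄₁ - x̄₂ = -30.70
SE = √(s₁²/n₁ + s₂²/n₂) = √(8.9²/72 + 9.7²/68) = 1.5760
df = 135.23 → 135 (Welch–Satterthwaite, rounded down)
t* = 1.656

CI: -30.70 ± 1.656 · 1.5760 = -30.70 ± 2.61 = (-33.31, -28.09)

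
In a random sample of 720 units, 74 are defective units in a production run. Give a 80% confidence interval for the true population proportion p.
(0.088, 0.117)

Proportion CI:
p̂ = 74/720 = 0.10278
SE = √(p̂(1-p̂)/n) = √(0.10278 · 0.89722 / 720) = 0.01132

z* = 1.282
Margin = z* · SE = 1.282 · 0.01132 = 0.0145

CI: 0.10278 ± 0.0145 = (0.088, 0.117)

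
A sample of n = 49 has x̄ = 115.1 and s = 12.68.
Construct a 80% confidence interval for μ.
(112.75, 117.45)

t-interval (σ unknown):
df = n - 1 = 48
t* = 1.299 for 80% confidence

Margin of error = t* · s/√n = 1.299 · 12.68/√49 = 2.35

CI: (112.75, 117.45)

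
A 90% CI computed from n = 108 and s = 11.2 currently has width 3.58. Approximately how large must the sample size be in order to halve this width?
n ≈ 432

CI width ∝ 1/√n
To reduce width by factor 2, need √n to grow by 2 → need 2² = 4 times as many samples.

Current: n = 108, width = 3.58
New: n = 432, width ≈ 1.78

Width reduced by factor of 3.58/1.78 = 2.01.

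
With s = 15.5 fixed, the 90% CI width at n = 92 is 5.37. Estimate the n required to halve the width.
n ≈ 368

CI width ∝ 1/√n
To reduce width by factor 2, need √n to grow by 2 → need 2² = 4 times as many samples.

Current: n = 92, width = 5.37
New: n = 368, width ≈ 2.66

Width reduced by factor of 5.37/2.66 = 2.02.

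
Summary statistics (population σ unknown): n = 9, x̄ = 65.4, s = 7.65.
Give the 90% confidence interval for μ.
(60.66, 70.14)

t-interval (σ unknown):
df = n - 1 = 8
t* = 1.860 for 90% confidence

Margin of error = t* · s/√n = 1.860 · 7.65/√9 = 4.74

CI: (60.66, 70.14)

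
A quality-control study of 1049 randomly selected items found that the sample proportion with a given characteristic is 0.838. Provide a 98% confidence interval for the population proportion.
(0.812, 0.864)

Proportion CI:
SE = √(p̂(1-p̂)/n) = √(0.838 · 0.162 / 1049) = 0.01138

z* = 2.326
Margin = z* · SE = 2.326 · 0.01138 = 0.0265

CI: 0.838 ± 0.0265 = (0.812, 0.864)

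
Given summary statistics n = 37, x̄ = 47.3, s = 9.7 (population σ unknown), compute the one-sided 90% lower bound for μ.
μ ≥ 45.22

Lower bound (one-sided):
t* = 1.306 (one-sided for 90%)
Lower bound = x̄ - t* · s/√n = 47.3 - 1.306 · 9.7/√37 = 45.22

We are 90% confident that μ ≥ 45.22.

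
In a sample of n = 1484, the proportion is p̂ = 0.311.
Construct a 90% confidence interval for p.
(0.291, 0.331)

Proportion CI:
SE = √(p̂(1-p̂)/n) = √(0.311 · 0.689 / 1484) = 0.01202

z* = 1.645
Margin = z* · SE = 1.645 · 0.01202 = 0.0198

CI: 0.311 ± 0.0198 = (0.291, 0.331)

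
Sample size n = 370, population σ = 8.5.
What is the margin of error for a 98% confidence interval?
Margin of error = 1.03

Margin of error = z* · σ/√n
= 2.326 · 8.5/√370
= 2.326 · 8.5/19.2354
= 1.03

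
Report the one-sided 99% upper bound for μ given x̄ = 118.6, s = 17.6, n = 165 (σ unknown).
μ ≤ 121.82

Upper bound (one-sided):
t* = 2.349 (one-sided for 99%)
Upper bound = x̄ + t* · s/√n = 118.6 + 2.349 · 17.6/√165 = 121.82

We are 99% confident that μ ≤ 121.82.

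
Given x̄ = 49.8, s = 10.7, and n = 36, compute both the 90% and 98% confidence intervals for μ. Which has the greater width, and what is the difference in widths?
98% CI is wider by 2.67

df = 35
90% CI: t* = 1.690, (46.79, 52.81), width = 2 · t* · s/√n = 6.03
98% CI: t* = 2.438, (45.45, 54.15), width = 2 · t* · s/√n = 8.70

The 98% CI is wider by 8.70 - 6.03 = 2.67.
Higher confidence requires a wider interval.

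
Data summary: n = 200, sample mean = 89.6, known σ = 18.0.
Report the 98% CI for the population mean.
(86.64, 92.56)

z-interval (σ known):
z* = 2.326 for 98% confidence

Margin of error = z* · σ/√n = 2.326 · 18.0/√200 = 2.96

CI: (89.6 - 2.96, 89.6 + 2.96) = (86.64, 92.56)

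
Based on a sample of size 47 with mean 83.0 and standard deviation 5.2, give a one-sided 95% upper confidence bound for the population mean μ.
μ ≤ 84.27

Upper bound (one-sided):
t* = 1.679 (one-sided for 95%)
Upper bound = x̄ + t* · s/√n = 83.0 + 1.679 · 5.2/√47 = 84.27

We are 95% confident that μ ≤ 84.27.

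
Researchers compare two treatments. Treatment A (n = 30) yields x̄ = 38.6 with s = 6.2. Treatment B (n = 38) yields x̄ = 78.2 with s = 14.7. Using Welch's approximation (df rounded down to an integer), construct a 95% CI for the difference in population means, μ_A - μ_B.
(-44.90, -34.30)

Difference: x̄₁ - x̄₂ = -39.60
SE = √(s₁²/n₁ + s₂²/n₂) = √(6.2²/30 + 14.7²/38) = 2.6397
df = 52.17 → 52 (Welch–Satterthwaite, rounded down)
t* = 2.007

CI: -39.60 ± 2.007 · 2.6397 = -39.60 ± 5.30 = (-44.90, -34.30)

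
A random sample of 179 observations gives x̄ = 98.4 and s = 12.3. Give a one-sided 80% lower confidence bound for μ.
μ ≥ 97.62

Lower bound (one-sided):
t* = 0.844 (one-sided for 80%)
Lower bound = x̄ - t* · s/√n = 98.4 - 0.844 · 12.3/√179 = 97.62

We are 80% confident that μ ≥ 97.62.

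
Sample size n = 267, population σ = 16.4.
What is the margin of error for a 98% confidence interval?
Margin of error = 2.33

Margin of error = z* · σ/√n
= 2.326 · 16.4/√267
= 2.326 · 16.4/16.3401
= 2.33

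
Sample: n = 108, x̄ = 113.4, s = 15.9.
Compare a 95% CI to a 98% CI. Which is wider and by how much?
98% CI is wider by 1.17

df = 107
95% CI: t* = 1.982, (110.37, 116.43), width = 2 · t* · s/√n = 6.06
98% CI: t* = 2.362, (109.79, 117.01), width = 2 · t* · s/√n = 7.23

The 98% CI is wider by 7.23 - 6.06 = 1.17.
Higher confidence requires a wider interval.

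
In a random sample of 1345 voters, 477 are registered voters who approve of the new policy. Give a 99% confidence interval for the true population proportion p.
(0.321, 0.388)

Proportion CI:
p̂ = 477/1345 = 0.35465
SE = √(p̂(1-p̂)/n) = √(0.35465 · 0.64535 / 1345) = 0.01304

z* = 2.576
Margin = z* · SE = 2.576 · 0.01304 = 0.0336

CI: 0.35465 ± 0.0336 = (0.321, 0.388)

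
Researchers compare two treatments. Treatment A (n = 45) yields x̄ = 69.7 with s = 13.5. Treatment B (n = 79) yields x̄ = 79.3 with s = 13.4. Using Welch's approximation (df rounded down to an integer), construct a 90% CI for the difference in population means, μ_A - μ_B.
(-13.78, -5.42)

Difference: x̄₁ - x̄₂ = -9.60
SE = √(s₁²/n₁ + s₂²/n₂) = √(13.5²/45 + 13.4²/79) = 2.5145
df = 91.07 → 91 (Welch–Satterthwaite, rounded down)
t* = 1.662

CI: -9.60 ± 1.662 · 2.5145 = -9.60 ± 4.18 = (-13.78, -5.42)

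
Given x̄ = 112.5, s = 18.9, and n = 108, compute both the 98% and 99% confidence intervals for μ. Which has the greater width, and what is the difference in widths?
99% CI is wider by 0.95

df = 107
98% CI: t* = 2.362, (108.20, 116.80), width = 2 · t* · s/√n = 8.59
99% CI: t* = 2.623, (107.73, 117.27), width = 2 · t* · s/√n = 9.54

The 99% CI is wider by 9.54 - 8.59 = 0.95.
Higher confidence requires a wider interval.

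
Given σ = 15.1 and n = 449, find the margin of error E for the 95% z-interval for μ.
Margin of error = 1.40

Margin of error = z* · σ/√n
= 1.960 · 15.1/√449
= 1.960 · 15.1/21.1896
= 1.40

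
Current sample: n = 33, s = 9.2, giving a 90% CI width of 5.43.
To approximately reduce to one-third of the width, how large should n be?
n ≈ 297

CI width ∝ 1/√n
To reduce width by factor 3, need √n to grow by 3 → need 3² = 9 times as many samples.

Current: n = 33, width = 5.43
New: n = 297, width ≈ 1.76

Width reduced by factor of 5.43/1.76 = 3.09.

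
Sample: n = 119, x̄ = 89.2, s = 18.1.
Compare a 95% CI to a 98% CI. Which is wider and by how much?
98% CI is wider by 1.25

df = 118
95% CI: t* = 1.980, (85.91, 92.49), width = 2 · t* · s/√n = 6.57
98% CI: t* = 2.358, (85.29, 93.11), width = 2 · t* · s/√n = 7.82

The 98% CI is wider by 7.82 - 6.57 = 1.25.
Higher confidence requires a wider interval.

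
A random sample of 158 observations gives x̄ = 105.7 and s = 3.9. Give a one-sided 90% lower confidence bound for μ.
μ ≥ 105.30

Lower bound (one-sided):
t* = 1.287 (one-sided for 90%)
Lower bound = x̄ - t* · s/√n = 105.7 - 1.287 · 3.9/√158 = 105.30

We are 90% confident that μ ≥ 105.30.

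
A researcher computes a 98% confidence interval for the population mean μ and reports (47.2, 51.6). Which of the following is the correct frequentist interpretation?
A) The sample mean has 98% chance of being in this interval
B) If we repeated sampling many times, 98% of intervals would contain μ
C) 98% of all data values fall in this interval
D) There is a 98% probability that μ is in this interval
B

A) Wrong — x̄ is observed and sits in the interval by construction.
B) Correct — this is the frequentist long-run coverage interpretation.
C) Wrong — a CI is about the parameter μ, not individual data values.
D) Wrong — μ is fixed; the randomness lives in the interval, not in μ.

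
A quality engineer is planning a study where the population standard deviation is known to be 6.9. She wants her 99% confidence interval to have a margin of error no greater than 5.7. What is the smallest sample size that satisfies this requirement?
n ≥ 10

For margin E ≤ 5.7:
n ≥ (z* · σ / E)²
n ≥ (2.576 · 6.9 / 5.7)²
n ≥ 9.72

Minimum n = 10 (rounding up)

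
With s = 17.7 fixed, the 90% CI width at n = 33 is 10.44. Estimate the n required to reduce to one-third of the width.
n ≈ 297

CI width ∝ 1/√n
To reduce width by factor 3, need √n to grow by 3 → need 3² = 9 times as many samples.

Current: n = 33, width = 10.44
New: n = 297, width ≈ 3.39

Width reduced by factor of 10.44/3.39 = 3.08.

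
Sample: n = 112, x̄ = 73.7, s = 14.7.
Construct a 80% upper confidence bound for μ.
μ ≤ 74.87

Upper bound (one-sided):
t* = 0.845 (one-sided for 80%)
Upper bound = x̄ + t* · s/√n = 73.7 + 0.845 · 14.7/√112 = 74.87

We are 80% confident that μ ≤ 74.87.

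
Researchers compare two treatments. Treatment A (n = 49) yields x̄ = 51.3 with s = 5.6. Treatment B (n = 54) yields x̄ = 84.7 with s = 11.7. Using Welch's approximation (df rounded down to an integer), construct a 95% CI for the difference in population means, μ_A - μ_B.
(-36.95, -29.85)

Difference: x̄₁ - x̄₂ = -33.40
SE = √(s₁²/n₁ + s₂²/n₂) = √(5.6²/49 + 11.7²/54) = 1.7819
df = 77.67 → 77 (Welch–Satterthwaite, rounded down)
t* = 1.991

CI: -33.40 ± 1.991 · 1.7819 = -33.40 ± 3.55 = (-36.95, -29.85)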